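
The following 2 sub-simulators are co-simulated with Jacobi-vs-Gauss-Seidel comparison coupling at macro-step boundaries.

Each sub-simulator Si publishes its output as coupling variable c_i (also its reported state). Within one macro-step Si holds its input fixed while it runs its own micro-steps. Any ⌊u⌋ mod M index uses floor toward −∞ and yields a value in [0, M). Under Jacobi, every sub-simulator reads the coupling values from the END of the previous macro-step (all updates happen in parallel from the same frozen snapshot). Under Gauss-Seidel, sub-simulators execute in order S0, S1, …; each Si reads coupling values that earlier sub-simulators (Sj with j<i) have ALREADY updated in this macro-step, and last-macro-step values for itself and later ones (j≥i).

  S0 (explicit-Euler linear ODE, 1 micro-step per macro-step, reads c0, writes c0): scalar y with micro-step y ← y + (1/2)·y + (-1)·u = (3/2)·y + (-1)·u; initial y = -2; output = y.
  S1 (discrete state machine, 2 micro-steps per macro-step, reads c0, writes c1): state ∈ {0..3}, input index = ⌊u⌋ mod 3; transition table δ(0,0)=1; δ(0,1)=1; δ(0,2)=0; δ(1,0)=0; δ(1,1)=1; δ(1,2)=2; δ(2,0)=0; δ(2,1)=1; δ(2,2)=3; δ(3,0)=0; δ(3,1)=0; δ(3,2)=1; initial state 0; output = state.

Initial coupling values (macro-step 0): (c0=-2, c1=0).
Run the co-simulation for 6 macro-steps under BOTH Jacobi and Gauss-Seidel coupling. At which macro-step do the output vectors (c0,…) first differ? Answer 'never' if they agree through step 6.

first divergence at macro-step: 1

[Jacobi] macro 1: S0 reads c0=-2 → after 1×micro: -1; S1 reads c0=-2 → after 2×micro: 1 ⇒ (c0=-1, c1=1)
[Jacobi] macro 2: S0 reads c0=-1 → after 1×micro: -1/2; S1 reads c0=-1 → after 2×micro: 3 ⇒ (c0=-1/2, c1=3)
[Jacobi] macro 3: S0 reads c0=-1/2 → after 1×micro: -1/4; S1 reads c0=-1/2 → after 2×micro: 2 ⇒ (c0=-1/4, c1=2)
[Jacobi] macro 4: S0 reads c0=-1/4 → after 1×micro: -1/8; S1 reads c0=-1/4 → after 2×micro: 1 ⇒ (c0=-1/8, c1=1)
[Jacobi] macro 5: S0 reads c0=-1/8 → after 1×micro: -1/16; S1 reads c0=-1/8 → after 2×micro: 3 ⇒ (c0=-1/16, c1=3)
[Jacobi] macro 6: S0 reads c0=-1/16 → after 1×micro: -1/32; S1 reads c0=-1/16 → after 2×micro: 2 ⇒ (c0=-1/32, c1=2)
[Gauss-Seidel] macro 1: S0 reads c0=-2 → after 1×micro: -1; S1 reads c0=-1 → after 2×micro: 0 ⇒ (c0=-1, c1=0)
[Gauss-Seidel] macro 2: S0 reads c0=-1 → after 1×micro: -1/2; S1 reads c0=-1/2 → after 2×micro: 0 ⇒ (c0=-1/2, c1=0)
[Gauss-Seidel] macro 3: S0 reads c0=-1/2 → after 1×micro: -1/4; S1 reads c0=-1/4 → after 2×micro: 0 ⇒ (c0=-1/4, c1=0)
[Gauss-Seidel] macro 4: S0 reads c0=-1/4 → after 1×micro: -1/8; S1 reads c0=-1/8 → after 2×micro: 0 ⇒ (c0=-1/8, c1=0)
[Gauss-Seidel] macro 5: S0 reads c0=-1/8 → after 1×micro: -1/16; S1 reads c0=-1/16 → after 2×micro: 0 ⇒ (c0=-1/16, c1=0)
[Gauss-Seidel] macro 6: S0 reads c0=-1/16 → after 1×micro: -1/32; S1 reads c0=-1/32 → after 2×micro: 0 ⇒ (c0=-1/32, c1=0)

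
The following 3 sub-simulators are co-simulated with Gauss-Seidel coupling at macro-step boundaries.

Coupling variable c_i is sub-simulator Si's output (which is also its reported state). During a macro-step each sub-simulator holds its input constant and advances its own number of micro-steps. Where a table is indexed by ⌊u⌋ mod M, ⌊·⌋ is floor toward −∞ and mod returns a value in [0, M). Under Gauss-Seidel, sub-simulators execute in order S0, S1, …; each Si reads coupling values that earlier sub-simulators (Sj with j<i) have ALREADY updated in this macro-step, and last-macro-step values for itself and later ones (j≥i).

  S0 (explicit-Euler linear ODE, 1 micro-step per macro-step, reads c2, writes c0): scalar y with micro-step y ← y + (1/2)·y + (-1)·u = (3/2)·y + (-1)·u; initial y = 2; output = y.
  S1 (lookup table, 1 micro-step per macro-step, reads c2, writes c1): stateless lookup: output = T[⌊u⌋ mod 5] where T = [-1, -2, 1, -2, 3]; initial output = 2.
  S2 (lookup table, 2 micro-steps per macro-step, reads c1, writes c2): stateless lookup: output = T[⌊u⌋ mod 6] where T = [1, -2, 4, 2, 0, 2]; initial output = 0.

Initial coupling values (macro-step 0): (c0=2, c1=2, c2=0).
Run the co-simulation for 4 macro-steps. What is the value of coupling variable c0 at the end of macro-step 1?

c0 at macro-step 1 = 3

macro 1: S0 reads c2=0 → after 1×micro: 3; S1 reads c2=0 → after 1×micro: -1; S2 reads c1=-1 → after 2×micro: 2 ⇒ (c0=3, c1=-1, c2=2)
macro 2: S0 reads c2=2 → after 1×micro: 5/2; S1 reads c2=2 → after 1×micro: 1; S2 reads c1=1 → after 2×micro: -2 ⇒ (c0=5/2, c1=1, c2=-2)
macro 3: S0 reads c2=-2 → after 1×micro: 23/4; S1 reads c2=-2 → after 1×micro: -2; S2 reads c1=-2 → after 2×micro: 0 ⇒ (c0=23/4, c1=-2, c2=0)
macro 4: S0 reads c2=0 → after 1×micro: 69/8; S1 reads c2=0 → after 1×micro: -1; S2 reads c1=-1 → after 2×micro: 2 ⇒ (c0=69/8, c1=-1, c2=2)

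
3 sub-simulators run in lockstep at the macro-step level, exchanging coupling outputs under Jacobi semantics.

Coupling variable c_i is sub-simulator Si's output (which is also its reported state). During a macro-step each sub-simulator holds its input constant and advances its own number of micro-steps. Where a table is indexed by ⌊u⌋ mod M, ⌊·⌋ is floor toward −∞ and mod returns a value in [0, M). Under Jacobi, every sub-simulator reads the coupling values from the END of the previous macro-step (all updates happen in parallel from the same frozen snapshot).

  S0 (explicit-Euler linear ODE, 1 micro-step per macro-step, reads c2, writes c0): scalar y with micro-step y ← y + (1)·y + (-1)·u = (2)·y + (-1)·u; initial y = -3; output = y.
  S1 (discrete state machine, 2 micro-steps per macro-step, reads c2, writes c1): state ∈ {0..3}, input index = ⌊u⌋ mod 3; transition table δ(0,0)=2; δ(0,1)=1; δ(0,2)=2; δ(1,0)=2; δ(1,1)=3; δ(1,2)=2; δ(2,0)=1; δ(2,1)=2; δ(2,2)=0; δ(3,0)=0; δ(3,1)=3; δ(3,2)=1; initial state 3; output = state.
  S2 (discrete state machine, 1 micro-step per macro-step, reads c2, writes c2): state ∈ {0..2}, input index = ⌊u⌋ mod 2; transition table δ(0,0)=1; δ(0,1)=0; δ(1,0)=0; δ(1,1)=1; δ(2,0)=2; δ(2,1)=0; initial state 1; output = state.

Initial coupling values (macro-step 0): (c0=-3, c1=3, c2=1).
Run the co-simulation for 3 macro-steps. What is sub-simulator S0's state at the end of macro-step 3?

S0 state at macro-step 3 = -31

macro 1: S0 reads c2=1 → after 1×micro: -7; S1 reads c2=1 → after 2×micro: 3; S2 reads c2=1 → after 1×micro: 1 ⇒ (c0=-7, c1=3, c2=1)
macro 2: S0 reads c2=1 → after 1×micro: -15; S1 reads c2=1 → after 2×micro: 3; S2 reads c2=1 → after 1×micro: 1 ⇒ (c0=-15, c1=3, c2=1)
macro 3: S0 reads c2=1 → after 1×micro: -31; S1 reads c2=1 → after 2×micro: 3; S2 reads c2=1 → after 1×micro: 1 ⇒ (c0=-31, c1=3, c2=1)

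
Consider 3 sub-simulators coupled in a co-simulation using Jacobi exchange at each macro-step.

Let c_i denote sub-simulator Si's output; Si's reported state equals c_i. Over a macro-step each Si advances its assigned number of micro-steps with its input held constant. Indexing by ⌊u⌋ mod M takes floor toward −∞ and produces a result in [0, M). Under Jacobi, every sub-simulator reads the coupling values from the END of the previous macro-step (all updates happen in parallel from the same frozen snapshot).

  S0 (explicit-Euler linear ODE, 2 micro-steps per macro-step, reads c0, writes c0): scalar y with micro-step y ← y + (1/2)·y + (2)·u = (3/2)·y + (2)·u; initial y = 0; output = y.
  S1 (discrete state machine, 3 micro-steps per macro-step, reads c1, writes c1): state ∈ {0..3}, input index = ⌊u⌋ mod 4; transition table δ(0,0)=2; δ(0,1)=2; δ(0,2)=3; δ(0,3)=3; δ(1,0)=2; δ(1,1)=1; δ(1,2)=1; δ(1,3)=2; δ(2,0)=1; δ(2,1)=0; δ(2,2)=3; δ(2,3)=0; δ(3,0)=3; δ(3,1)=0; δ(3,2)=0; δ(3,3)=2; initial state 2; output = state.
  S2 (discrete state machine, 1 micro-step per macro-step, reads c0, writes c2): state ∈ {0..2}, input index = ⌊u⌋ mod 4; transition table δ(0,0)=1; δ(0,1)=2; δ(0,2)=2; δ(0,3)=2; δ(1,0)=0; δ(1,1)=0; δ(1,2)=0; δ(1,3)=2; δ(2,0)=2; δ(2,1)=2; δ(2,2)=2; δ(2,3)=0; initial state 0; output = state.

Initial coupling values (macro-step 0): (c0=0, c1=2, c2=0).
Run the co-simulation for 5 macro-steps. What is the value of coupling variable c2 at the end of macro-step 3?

macro 1: S0 reads c0=0 → after 2×micro: 0; S1 reads c1=2 → after 3×micro: 3; S2 reads c0=0 → after 1×micro: 1 ⇒ (c0=0, c1=3, c2=1)
macro 2: S0 reads c0=0 → after 2×micro: 0; S1 reads c1=3 → after 3×micro: 3; S2 reads c0=0 → after 1×micro: 0 ⇒ (c0=0, c1=3, c2=0)
macro 3: S0 reads c0=0 → after 2×micro: 0; S1 reads c1=3 → after 3×micro: 3; S2 reads c0=0 → after 1×micro: 1 ⇒ (c0=0, c1=3, c2=1)
macro 4: S0 reads c0=0 → after 2×micro: 0; S1 reads c1=3 → after 3×micro: 3; S2 reads c0=0 → after 1×micro: 0 ⇒ (c0=0, c1=3, c2=0)
macro 5: S0 reads c0=0 → after 2×micro: 0; S1 reads c1=3 → after 3×micro: 3; S2 reads c0=0 → after 1×micro: 1 ⇒ (c0=0, c1=3, c2=1)

c2 at macro-step 3 = 1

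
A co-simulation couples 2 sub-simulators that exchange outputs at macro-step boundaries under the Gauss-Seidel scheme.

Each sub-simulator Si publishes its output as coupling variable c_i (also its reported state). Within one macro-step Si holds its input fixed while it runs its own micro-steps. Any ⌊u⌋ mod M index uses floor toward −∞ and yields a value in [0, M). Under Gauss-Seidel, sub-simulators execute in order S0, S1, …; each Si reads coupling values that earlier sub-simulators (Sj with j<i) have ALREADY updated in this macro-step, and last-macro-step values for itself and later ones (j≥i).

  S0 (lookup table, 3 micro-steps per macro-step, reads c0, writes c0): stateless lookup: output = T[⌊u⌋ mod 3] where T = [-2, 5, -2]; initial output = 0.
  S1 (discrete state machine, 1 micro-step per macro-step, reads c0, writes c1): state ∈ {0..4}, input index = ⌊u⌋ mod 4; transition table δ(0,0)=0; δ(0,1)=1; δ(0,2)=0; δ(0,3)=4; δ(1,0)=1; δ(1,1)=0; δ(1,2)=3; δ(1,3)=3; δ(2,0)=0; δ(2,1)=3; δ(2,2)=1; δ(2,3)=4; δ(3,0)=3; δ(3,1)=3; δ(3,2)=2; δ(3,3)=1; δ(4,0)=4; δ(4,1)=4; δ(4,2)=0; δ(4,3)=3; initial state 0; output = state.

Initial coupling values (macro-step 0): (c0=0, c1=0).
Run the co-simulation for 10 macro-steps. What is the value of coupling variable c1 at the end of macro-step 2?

c1 at macro-step 2 = 1

macro 1: S0 reads c0=0 → after 3×micro: -2; S1 reads c0=-2 → after 1×micro: 0 ⇒ (c0=-2, c1=0)
macro 2: S0 reads c0=-2 → after 3×micro: 5; S1 reads c0=5 → after 1×micro: 1 ⇒ (c0=5, c1=1)
macro 3: S0 reads c0=5 → after 3×micro: -2; S1 reads c0=-2 → after 1×micro: 3 ⇒ (c0=-2, c1=3)
macro 4: S0 reads c0=-2 → after 3×micro: 5; S1 reads c0=5 → after 1×micro: 3 ⇒ (c0=5, c1=3)
macro 5: S0 reads c0=5 → after 3×micro: -2; S1 reads c0=-2 → after 1×micro: 2 ⇒ (c0=-2, c1=2)
macro 6: S0 reads c0=-2 → after 3×micro: 5; S1 reads c0=5 → after 1×micro: 3 ⇒ (c0=5, c1=3)
macro 7: S0 reads c0=5 → after 3×micro: -2; S1 reads c0=-2 → after 1×micro: 2 ⇒ (c0=-2, c1=2)
macro 8: S0 reads c0=-2 → after 3×micro: 5; S1 reads c0=5 → after 1×micro: 3 ⇒ (c0=5, c1=3)
macro 9: S0 reads c0=5 → after 3×micro: -2; S1 reads c0=-2 → after 1×micro: 2 ⇒ (c0=-2, c1=2)
macro 10: S0 reads c0=-2 → after 3×micro: 5; S1 reads c0=5 → after 1×micro: 3 ⇒ (c0=5, c1=3)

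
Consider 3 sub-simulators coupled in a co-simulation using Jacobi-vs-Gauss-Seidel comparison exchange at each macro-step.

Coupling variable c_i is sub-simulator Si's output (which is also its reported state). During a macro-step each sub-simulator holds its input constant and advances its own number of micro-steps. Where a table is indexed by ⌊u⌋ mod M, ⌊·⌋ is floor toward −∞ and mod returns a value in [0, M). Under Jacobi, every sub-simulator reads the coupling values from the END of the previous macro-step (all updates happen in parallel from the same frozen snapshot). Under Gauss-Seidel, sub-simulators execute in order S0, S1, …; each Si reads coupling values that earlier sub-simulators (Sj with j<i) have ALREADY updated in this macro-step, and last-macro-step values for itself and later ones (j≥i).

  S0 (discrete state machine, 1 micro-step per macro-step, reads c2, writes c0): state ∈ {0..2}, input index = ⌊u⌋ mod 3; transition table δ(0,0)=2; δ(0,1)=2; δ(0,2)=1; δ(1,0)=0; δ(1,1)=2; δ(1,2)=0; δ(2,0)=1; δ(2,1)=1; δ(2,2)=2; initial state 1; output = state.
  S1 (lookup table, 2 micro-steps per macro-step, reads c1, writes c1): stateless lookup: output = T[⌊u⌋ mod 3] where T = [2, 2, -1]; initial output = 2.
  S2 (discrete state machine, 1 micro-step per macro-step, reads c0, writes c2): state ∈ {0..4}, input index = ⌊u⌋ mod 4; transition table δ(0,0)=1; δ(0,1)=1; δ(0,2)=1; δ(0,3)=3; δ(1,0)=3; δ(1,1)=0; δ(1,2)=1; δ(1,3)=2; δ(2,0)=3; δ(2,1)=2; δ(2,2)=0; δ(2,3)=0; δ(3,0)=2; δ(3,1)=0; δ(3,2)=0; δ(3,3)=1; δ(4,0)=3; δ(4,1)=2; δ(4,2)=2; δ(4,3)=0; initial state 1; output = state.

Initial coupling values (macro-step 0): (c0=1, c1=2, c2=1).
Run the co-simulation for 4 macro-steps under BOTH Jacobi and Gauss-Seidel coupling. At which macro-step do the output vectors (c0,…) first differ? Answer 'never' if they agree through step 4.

[Jacobi] macro 1: S0 reads c2=1 → after 1×micro: 2; S1 reads c1=2 → after 2×micro: -1; S2 reads c0=1 → after 1×micro: 0 ⇒ (c0=2, c1=-1, c2=0)
[Jacobi] macro 2: S0 reads c2=0 → after 1×micro: 1; S1 reads c1=-1 → after 2×micro: -1; S2 reads c0=2 → after 1×micro: 1 ⇒ (c0=1, c1=-1, c2=1)
[Jacobi] macro 3: S0 reads c2=1 → after 1×micro: 2; S1 reads c1=-1 → after 2×micro: -1; S2 reads c0=1 → after 1×micro: 0 ⇒ (c0=2, c1=-1, c2=0)
[Jacobi] macro 4: S0 reads c2=0 → after 1×micro: 1; S1 reads c1=-1 → after 2×micro: -1; S2 reads c0=2 → after 1×micro: 1 ⇒ (c0=1, c1=-1, c2=1)
[Gauss-Seidel] macro 1: S0 reads c2=1 → after 1×micro: 2; S1 reads c1=2 → after 2×micro: -1; S2 reads c0=2 → after 1×micro: 1 ⇒ (c0=2, c1=-1, c2=1)
[Gauss-Seidel] macro 2: S0 reads c2=1 → after 1×micro: 1; S1 reads c1=-1 → after 2×micro: -1; S2 reads c0=1 → after 1×micro: 0 ⇒ (c0=1, c1=-1, c2=0)
[Gauss-Seidel] macro 3: S0 reads c2=0 → after 1×micro: 0; S1 reads c1=-1 → after 2×micro: -1; S2 reads c0=0 → after 1×micro: 1 ⇒ (c0=0, c1=-1, c2=1)
[Gauss-Seidel] macro 4: S0 reads c2=1 → after 1×micro: 2; S1 reads c1=-1 → after 2×micro: -1; S2 reads c0=2 → after 1×micro: 1 ⇒ (c0=2, c1=-1, c2=1)

first divergence at macro-step: 1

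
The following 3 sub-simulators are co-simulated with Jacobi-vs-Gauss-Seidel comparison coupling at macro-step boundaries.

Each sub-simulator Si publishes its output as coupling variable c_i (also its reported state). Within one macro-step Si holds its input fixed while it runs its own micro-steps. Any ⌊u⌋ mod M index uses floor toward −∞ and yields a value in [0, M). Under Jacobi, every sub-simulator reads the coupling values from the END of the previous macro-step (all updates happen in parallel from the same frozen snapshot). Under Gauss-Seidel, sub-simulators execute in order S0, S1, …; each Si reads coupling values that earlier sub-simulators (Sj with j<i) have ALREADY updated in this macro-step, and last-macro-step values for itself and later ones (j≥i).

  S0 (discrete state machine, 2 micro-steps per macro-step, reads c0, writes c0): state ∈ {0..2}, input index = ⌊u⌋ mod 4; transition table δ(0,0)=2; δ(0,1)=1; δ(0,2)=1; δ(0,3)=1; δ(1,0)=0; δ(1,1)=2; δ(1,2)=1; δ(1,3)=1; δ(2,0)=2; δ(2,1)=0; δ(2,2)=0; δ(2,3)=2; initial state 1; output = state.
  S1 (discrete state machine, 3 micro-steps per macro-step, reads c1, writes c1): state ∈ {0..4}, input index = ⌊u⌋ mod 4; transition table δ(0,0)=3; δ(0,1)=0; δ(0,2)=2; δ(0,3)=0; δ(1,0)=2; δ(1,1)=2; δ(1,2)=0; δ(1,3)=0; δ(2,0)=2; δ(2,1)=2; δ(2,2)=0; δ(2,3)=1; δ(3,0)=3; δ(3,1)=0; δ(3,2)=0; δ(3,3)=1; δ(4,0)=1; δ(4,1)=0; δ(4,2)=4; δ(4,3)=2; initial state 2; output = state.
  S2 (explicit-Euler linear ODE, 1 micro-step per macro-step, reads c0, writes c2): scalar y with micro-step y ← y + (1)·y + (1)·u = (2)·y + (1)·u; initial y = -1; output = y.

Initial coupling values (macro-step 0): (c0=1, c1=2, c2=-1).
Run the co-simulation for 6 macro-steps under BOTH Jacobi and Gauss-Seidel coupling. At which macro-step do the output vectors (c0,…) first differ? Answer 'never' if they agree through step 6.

first divergence at macro-step: 1

[Jacobi] macro 1: S0 reads c0=1 → after 2×micro: 0; S1 reads c1=2 → after 3×micro: 0; S2 reads c0=1 → after 1×micro: -1 ⇒ (c0=0, c1=0, c2=-1)
[Jacobi] macro 2: S0 reads c0=0 → after 2×micro: 2; S1 reads c1=0 → after 3×micro: 3; S2 reads c0=0 → after 1×micro: -2 ⇒ (c0=2, c1=3, c2=-2)
[Jacobi] macro 3: S0 reads c0=2 → after 2×micro: 1; S1 reads c1=3 → after 3×micro: 0; S2 reads c0=2 → after 1×micro: -2 ⇒ (c0=1, c1=0, c2=-2)
[Jacobi] macro 4: S0 reads c0=1 → after 2×micro: 0; S1 reads c1=0 → after 3×micro: 3; S2 reads c0=1 → after 1×micro: -3 ⇒ (c0=0, c1=3, c2=-3)
[Jacobi] macro 5: S0 reads c0=0 → after 2×micro: 2; S1 reads c1=3 → after 3×micro: 0; S2 reads c0=0 → after 1×micro: -6 ⇒ (c0=2, c1=0, c2=-6)
[Jacobi] macro 6: S0 reads c0=2 → after 2×micro: 1; S1 reads c1=0 → after 3×micro: 3; S2 reads c0=2 → after 1×micro: -10 ⇒ (c0=1, c1=3, c2=-10)
[Gauss-Seidel] macro 1: S0 reads c0=1 → after 2×micro: 0; S1 reads c1=2 → after 3×micro: 0; S2 reads c0=0 → after 1×micro: -2 ⇒ (c0=0, c1=0, c2=-2)
[Gauss-Seidel] macro 2: S0 reads c0=0 → after 2×micro: 2; S1 reads c1=0 → after 3×micro: 3; S2 reads c0=2 → after 1×micro: -2 ⇒ (c0=2, c1=3, c2=-2)
[Gauss-Seidel] macro 3: S0 reads c0=2 → after 2×micro: 1; S1 reads c1=3 → after 3×micro: 0; S2 reads c0=1 → after 1×micro: -3 ⇒ (c0=1, c1=0, c2=-3)
[Gauss-Seidel] macro 4: S0 reads c0=1 → after 2×micro: 0; S1 reads c1=0 → after 3×micro: 3; S2 reads c0=0 → after 1×micro: -6 ⇒ (c0=0, c1=3, c2=-6)
[Gauss-Seidel] macro 5: S0 reads c0=0 → after 2×micro: 2; S1 reads c1=3 → after 3×micro: 0; S2 reads c0=2 → after 1×micro: -10 ⇒ (c0=2, c1=0, c2=-10)
[Gauss-Seidel] macro 6: S0 reads c0=2 → after 2×micro: 1; S1 reads c1=0 → after 3×micro: 3; S2 reads c0=1 → after 1×micro: -19 ⇒ (c0=1, c1=3, c2=-19)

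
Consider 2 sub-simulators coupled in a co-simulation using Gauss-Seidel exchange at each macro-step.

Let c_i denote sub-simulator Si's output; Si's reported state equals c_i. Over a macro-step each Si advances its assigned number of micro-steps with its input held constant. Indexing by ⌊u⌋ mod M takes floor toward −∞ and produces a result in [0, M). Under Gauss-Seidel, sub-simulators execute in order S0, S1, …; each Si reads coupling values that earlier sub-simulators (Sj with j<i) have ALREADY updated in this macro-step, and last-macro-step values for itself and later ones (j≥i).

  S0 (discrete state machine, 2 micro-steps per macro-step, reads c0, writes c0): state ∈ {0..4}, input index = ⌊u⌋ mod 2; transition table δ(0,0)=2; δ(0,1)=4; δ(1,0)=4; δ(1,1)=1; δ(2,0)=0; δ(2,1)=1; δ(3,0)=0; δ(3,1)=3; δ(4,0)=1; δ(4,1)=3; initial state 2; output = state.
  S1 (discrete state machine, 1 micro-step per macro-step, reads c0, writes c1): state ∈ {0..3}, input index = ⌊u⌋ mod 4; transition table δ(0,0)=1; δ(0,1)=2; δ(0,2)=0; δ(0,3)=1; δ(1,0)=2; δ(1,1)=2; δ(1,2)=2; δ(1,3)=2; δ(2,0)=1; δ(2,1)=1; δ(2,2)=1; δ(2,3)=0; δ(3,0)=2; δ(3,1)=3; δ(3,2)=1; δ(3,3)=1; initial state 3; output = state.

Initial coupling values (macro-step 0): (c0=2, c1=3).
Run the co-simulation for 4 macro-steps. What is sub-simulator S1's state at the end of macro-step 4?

macro 1: S0 reads c0=2 → after 2×micro: 2; S1 reads c0=2 → after 1×micro: 1 ⇒ (c0=2, c1=1)
macro 2: S0 reads c0=2 → after 2×micro: 2; S1 reads c0=2 → after 1×micro: 2 ⇒ (c0=2, c1=2)
macro 3: S0 reads c0=2 → after 2×micro: 2; S1 reads c0=2 → after 1×micro: 1 ⇒ (c0=2, c1=1)
macro 4: S0 reads c0=2 → after 2×micro: 2; S1 reads c0=2 → after 1×micro: 2 ⇒ (c0=2, c1=2)

S1 state at macro-step 4 = 2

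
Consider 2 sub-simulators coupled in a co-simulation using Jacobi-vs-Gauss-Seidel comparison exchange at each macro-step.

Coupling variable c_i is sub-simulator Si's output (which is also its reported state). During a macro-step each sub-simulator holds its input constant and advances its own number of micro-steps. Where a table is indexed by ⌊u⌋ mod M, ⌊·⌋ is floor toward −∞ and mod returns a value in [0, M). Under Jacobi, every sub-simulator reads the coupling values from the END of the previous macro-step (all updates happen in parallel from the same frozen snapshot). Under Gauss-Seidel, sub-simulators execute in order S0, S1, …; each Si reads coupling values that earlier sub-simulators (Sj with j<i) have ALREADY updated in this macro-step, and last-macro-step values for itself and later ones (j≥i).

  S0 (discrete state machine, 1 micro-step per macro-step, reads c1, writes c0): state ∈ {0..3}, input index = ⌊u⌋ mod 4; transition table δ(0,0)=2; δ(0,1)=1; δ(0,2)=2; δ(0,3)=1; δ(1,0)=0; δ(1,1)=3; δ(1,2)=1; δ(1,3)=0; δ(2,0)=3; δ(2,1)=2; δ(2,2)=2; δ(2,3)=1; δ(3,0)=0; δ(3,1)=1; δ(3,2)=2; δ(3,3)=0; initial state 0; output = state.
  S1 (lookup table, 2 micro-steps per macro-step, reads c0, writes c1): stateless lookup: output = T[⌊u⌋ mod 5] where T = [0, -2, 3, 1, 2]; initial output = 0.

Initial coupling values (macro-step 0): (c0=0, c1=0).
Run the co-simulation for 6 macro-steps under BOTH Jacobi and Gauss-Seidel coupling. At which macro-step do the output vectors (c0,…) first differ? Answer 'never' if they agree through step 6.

first divergence at macro-step: 1

[Jacobi] macro 1: S0 reads c1=0 → after 1×micro: 2; S1 reads c0=0 → after 2×micro: 0 ⇒ (c0=2, c1=0)
[Jacobi] macro 2: S0 reads c1=0 → after 1×micro: 3; S1 reads c0=2 → after 2×micro: 3 ⇒ (c0=3, c1=3)
[Jacobi] macro 3: S0 reads c1=3 → after 1×micro: 0; S1 reads c0=3 → after 2×micro: 1 ⇒ (c0=0, c1=1)
[Jacobi] macro 4: S0 reads c1=1 → after 1×micro: 1; S1 reads c0=0 → after 2×micro: 0 ⇒ (c0=1, c1=0)
[Jacobi] macro 5: S0 reads c1=0 → after 1×micro: 0; S1 reads c0=1 → after 2×micro: -2 ⇒ (c0=0, c1=-2)
[Jacobi] macro 6: S0 reads c1=-2 → after 1×micro: 2; S1 reads c0=0 → after 2×micro: 0 ⇒ (c0=2, c1=0)
[Gauss-Seidel] macro 1: S0 reads c1=0 → after 1×micro: 2; S1 reads c0=2 → after 2×micro: 3 ⇒ (c0=2, c1=3)
[Gauss-Seidel] macro 2: S0 reads c1=3 → after 1×micro: 1; S1 reads c0=1 → after 2×micro: -2 ⇒ (c0=1, c1=-2)
[Gauss-Seidel] macro 3: S0 reads c1=-2 → after 1×micro: 1; S1 reads c0=1 → after 2×micro: -2 ⇒ (c0=1, c1=-2)
[Gauss-Seidel] macro 4: S0 reads c1=-2 → after 1×micro: 1; S1 reads c0=1 → after 2×micro: -2 ⇒ (c0=1, c1=-2)
[Gauss-Seidel] macro 5: S0 reads c1=-2 → after 1×micro: 1; S1 reads c0=1 → after 2×micro: -2 ⇒ (c0=1, c1=-2)
[Gauss-Seidel] macro 6: S0 reads c1=-2 → after 1×micro: 1; S1 reads c0=1 → after 2×micro: -2 ⇒ (c0=1, c1=-2)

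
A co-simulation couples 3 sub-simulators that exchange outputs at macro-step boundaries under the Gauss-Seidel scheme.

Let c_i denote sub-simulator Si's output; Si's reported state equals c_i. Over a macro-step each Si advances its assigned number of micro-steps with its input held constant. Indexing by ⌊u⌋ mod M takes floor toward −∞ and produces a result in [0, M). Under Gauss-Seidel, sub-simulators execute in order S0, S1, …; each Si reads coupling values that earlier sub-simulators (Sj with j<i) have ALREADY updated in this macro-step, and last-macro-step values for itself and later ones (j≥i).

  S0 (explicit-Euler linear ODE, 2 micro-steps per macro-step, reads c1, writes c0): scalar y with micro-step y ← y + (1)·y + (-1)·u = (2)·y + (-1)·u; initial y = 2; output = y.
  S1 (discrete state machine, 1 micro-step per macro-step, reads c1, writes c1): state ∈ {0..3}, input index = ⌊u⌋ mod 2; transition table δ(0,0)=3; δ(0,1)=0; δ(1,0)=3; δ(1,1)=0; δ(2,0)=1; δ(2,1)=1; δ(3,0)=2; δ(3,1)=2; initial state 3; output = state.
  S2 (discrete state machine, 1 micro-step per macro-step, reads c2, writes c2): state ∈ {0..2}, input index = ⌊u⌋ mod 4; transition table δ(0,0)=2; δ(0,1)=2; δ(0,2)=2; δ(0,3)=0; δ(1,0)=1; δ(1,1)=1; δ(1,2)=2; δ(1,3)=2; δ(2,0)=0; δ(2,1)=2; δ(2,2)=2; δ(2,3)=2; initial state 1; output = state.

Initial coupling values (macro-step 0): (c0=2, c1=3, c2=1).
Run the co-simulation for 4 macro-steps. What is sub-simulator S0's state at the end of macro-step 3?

S0 state at macro-step 3 = -43

macro 1: S0 reads c1=3 → after 2×micro: -1; S1 reads c1=3 → after 1×micro: 2; S2 reads c2=1 → after 1×micro: 1 ⇒ (c0=-1, c1=2, c2=1)
macro 2: S0 reads c1=2 → after 2×micro: -10; S1 reads c1=2 → after 1×micro: 1; S2 reads c2=1 → after 1×micro: 1 ⇒ (c0=-10, c1=1, c2=1)
macro 3: S0 reads c1=1 → after 2×micro: -43; S1 reads c1=1 → after 1×micro: 0; S2 reads c2=1 → after 1×micro: 1 ⇒ (c0=-43, c1=0, c2=1)
macro 4: S0 reads c1=0 → after 2×micro: -172; S1 reads c1=0 → after 1×micro: 3; S2 reads c2=1 → after 1×micro: 1 ⇒ (c0=-172, c1=3, c2=1)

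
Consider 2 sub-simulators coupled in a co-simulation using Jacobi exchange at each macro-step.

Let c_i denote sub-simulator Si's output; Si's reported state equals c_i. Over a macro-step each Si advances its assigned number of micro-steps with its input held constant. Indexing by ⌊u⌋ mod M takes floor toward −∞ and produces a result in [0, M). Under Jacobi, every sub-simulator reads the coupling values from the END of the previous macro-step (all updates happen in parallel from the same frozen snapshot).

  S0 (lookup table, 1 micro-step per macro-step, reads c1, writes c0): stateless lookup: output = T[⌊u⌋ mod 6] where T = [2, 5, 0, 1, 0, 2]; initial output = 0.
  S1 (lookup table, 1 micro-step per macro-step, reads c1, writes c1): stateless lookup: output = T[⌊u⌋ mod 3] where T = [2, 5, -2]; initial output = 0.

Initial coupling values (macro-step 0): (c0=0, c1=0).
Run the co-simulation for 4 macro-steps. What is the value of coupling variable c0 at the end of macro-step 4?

macro 1: S0 reads c1=0 → after 1×micro: 2; S1 reads c1=0 → after 1×micro: 2 ⇒ (c0=2, c1=2)
macro 2: S0 reads c1=2 → after 1×micro: 0; S1 reads c1=2 → after 1×micro: -2 ⇒ (c0=0, c1=-2)
macro 3: S0 reads c1=-2 → after 1×micro: 0; S1 reads c1=-2 → after 1×micro: 5 ⇒ (c0=0, c1=5)
macro 4: S0 reads c1=5 → after 1×micro: 2; S1 reads c1=5 → after 1×micro: -2 ⇒ (c0=2, c1=-2)

c0 at macro-step 4 = 2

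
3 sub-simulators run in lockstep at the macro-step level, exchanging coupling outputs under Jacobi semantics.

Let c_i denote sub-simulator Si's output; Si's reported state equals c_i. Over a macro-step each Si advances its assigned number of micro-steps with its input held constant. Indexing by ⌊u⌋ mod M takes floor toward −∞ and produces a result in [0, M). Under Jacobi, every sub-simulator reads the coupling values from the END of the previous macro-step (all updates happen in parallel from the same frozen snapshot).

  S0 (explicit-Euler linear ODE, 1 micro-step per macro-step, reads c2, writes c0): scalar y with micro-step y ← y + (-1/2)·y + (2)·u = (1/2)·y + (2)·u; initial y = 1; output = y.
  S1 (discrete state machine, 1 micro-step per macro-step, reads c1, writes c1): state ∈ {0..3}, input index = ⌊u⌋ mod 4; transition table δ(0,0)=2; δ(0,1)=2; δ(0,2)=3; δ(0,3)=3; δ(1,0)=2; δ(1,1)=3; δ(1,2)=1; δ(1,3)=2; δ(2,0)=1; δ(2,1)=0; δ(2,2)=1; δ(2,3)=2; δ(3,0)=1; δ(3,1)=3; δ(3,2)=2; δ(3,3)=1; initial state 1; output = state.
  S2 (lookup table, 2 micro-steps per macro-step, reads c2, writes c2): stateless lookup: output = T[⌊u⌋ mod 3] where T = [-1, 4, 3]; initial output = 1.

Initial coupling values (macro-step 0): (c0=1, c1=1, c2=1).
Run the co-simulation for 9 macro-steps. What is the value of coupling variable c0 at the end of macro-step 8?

c0 at macro-step 8 = 4069/256

macro 1: S0 reads c2=1 → after 1×micro: 5/2; S1 reads c1=1 → after 1×micro: 3; S2 reads c2=1 → after 2×micro: 4 ⇒ (c0=5/2, c1=3, c2=4)
macro 2: S0 reads c2=4 → after 1×micro: 37/4; S1 reads c1=3 → after 1×micro: 1; S2 reads c2=4 → after 2×micro: 4 ⇒ (c0=37/4, c1=1, c2=4)
macro 3: S0 reads c2=4 → after 1×micro: 101/8; S1 reads c1=1 → after 1×micro: 3; S2 reads c2=4 → after 2×micro: 4 ⇒ (c0=101/8, c1=3, c2=4)
macro 4: S0 reads c2=4 → after 1×micro: 229/16; S1 reads c1=3 → after 1×micro: 1; S2 reads c2=4 → after 2×micro: 4 ⇒ (c0=229/16, c1=1, c2=4)
macro 5: S0 reads c2=4 → after 1×micro: 485/32; S1 reads c1=1 → after 1×micro: 3; S2 reads c2=4 → after 2×micro: 4 ⇒ (c0=485/32, c1=3, c2=4)
macro 6: S0 reads c2=4 → after 1×micro: 997/64; S1 reads c1=3 → after 1×micro: 1; S2 reads c2=4 → after 2×micro: 4 ⇒ (c0=997/64, c1=1, c2=4)
macro 7: S0 reads c2=4 → after 1×micro: 2021/128; S1 reads c1=1 → after 1×micro: 3; S2 reads c2=4 → after 2×micro: 4 ⇒ (c0=2021/128, c1=3, c2=4)
macro 8: S0 reads c2=4 → after 1×micro: 4069/256; S1 reads c1=3 → after 1×micro: 1; S2 reads c2=4 → after 2×micro: 4 ⇒ (c0=4069/256, c1=1, c2=4)
macro 9: S0 reads c2=4 → after 1×micro: 8165/512; S1 reads c1=1 → after 1×micro: 3; S2 reads c2=4 → after 2×micro: 4 ⇒ (c0=8165/512, c1=3, c2=4)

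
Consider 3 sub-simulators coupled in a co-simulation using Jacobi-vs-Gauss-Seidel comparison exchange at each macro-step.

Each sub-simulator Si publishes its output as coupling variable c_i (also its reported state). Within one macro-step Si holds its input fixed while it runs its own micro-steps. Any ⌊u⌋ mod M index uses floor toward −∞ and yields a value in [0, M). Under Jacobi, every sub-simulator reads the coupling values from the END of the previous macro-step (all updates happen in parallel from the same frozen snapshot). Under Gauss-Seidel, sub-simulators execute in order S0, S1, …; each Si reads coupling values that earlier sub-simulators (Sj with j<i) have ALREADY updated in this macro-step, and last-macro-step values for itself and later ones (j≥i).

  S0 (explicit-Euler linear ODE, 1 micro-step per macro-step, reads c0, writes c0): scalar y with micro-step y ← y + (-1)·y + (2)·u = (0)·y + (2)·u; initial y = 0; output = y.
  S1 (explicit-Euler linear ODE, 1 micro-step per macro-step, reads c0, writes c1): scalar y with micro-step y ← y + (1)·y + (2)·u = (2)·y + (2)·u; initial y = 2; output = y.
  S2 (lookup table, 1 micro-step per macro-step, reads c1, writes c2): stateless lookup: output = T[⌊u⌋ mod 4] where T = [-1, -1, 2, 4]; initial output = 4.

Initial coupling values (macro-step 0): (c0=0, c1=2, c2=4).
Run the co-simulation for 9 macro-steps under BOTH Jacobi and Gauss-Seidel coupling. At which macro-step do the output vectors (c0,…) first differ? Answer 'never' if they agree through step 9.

[Jacobi] macro 1: S0 reads c0=0 → after 1×micro: 0; S1 reads c0=0 → after 1×micro: 4; S2 reads c1=2 → after 1×micro: 2 ⇒ (c0=0, c1=4, c2=2)
[Jacobi] macro 2: S0 reads c0=0 → after 1×micro: 0; S1 reads c0=0 → after 1×micro: 8; S2 reads c1=4 → after 1×micro: -1 ⇒ (c0=0, c1=8, c2=-1)
[Jacobi] macro 3: S0 reads c0=0 → after 1×micro: 0; S1 reads c0=0 → after 1×micro: 16; S2 reads c1=8 → after 1×micro: -1 ⇒ (c0=0, c1=16, c2=-1)
[Jacobi] macro 4: S0 reads c0=0 → after 1×micro: 0; S1 reads c0=0 → after 1×micro: 32; S2 reads c1=16 → after 1×micro: -1 ⇒ (c0=0, c1=32, c2=-1)
[Jacobi] macro 5: S0 reads c0=0 → after 1×micro: 0; S1 reads c0=0 → after 1×micro: 64; S2 reads c1=32 → after 1×micro: -1 ⇒ (c0=0, c1=64, c2=-1)
[Jacobi] macro 6: S0 reads c0=0 → after 1×micro: 0; S1 reads c0=0 → after 1×micro: 128; S2 reads c1=64 → after 1×micro: -1 ⇒ (c0=0, c1=128, c2=-1)
[Jacobi] macro 7: S0 reads c0=0 → after 1×micro: 0; S1 reads c0=0 → after 1×micro: 256; S2 reads c1=128 → after 1×micro: -1 ⇒ (c0=0, c1=256, c2=-1)
[Jacobi] macro 8: S0 reads c0=0 → after 1×micro: 0; S1 reads c0=0 → after 1×micro: 512; S2 reads c1=256 → after 1×micro: -1 ⇒ (c0=0, c1=512, c2=-1)
[Jacobi] macro 9: S0 reads c0=0 → after 1×micro: 0; S1 reads c0=0 → after 1×micro: 1024; S2 reads c1=512 → after 1×micro: -1 ⇒ (c0=0, c1=1024, c2=-1)
[Gauss-Seidel] macro 1: S0 reads c0=0 → after 1×micro: 0; S1 reads c0=0 → after 1×micro: 4; S2 reads c1=4 → after 1×micro: -1 ⇒ (c0=0, c1=4, c2=-1)
[Gauss-Seidel] macro 2: S0 reads c0=0 → after 1×micro: 0; S1 reads c0=0 → after 1×micro: 8; S2 reads c1=8 → after 1×micro: -1 ⇒ (c0=0, c1=8, c2=-1)
[Gauss-Seidel] macro 3: S0 reads c0=0 → after 1×micro: 0; S1 reads c0=0 → after 1×micro: 16; S2 reads c1=16 → after 1×micro: -1 ⇒ (c0=0, c1=16, c2=-1)
[Gauss-Seidel] macro 4: S0 reads c0=0 → after 1×micro: 0; S1 reads c0=0 → after 1×micro: 32; S2 reads c1=32 → after 1×micro: -1 ⇒ (c0=0, c1=32, c2=-1)
[Gauss-Seidel] macro 5: S0 reads c0=0 → after 1×micro: 0; S1 reads c0=0 → after 1×micro: 64; S2 reads c1=64 → after 1×micro: -1 ⇒ (c0=0, c1=64, c2=-1)
[Gauss-Seidel] macro 6: S0 reads c0=0 → after 1×micro: 0; S1 reads c0=0 → after 1×micro: 128; S2 reads c1=128 → after 1×micro: -1 ⇒ (c0=0, c1=128, c2=-1)
[Gauss-Seidel] macro 7: S0 reads c0=0 → after 1×micro: 0; S1 reads c0=0 → after 1×micro: 256; S2 reads c1=256 → after 1×micro: -1 ⇒ (c0=0, c1=256, c2=-1)
[Gauss-Seidel] macro 8: S0 reads c0=0 → after 1×micro: 0; S1 reads c0=0 → after 1×micro: 512; S2 reads c1=512 → after 1×micro: -1 ⇒ (c0=0, c1=512, c2=-1)
[Gauss-Seidel] macro 9: S0 reads c0=0 → after 1×micro: 0; S1 reads c0=0 → after 1×micro: 1024; S2 reads c1=1024 → after 1×micro: -1 ⇒ (c0=0, c1=1024, c2=-1)

first divergence at macro-step: 1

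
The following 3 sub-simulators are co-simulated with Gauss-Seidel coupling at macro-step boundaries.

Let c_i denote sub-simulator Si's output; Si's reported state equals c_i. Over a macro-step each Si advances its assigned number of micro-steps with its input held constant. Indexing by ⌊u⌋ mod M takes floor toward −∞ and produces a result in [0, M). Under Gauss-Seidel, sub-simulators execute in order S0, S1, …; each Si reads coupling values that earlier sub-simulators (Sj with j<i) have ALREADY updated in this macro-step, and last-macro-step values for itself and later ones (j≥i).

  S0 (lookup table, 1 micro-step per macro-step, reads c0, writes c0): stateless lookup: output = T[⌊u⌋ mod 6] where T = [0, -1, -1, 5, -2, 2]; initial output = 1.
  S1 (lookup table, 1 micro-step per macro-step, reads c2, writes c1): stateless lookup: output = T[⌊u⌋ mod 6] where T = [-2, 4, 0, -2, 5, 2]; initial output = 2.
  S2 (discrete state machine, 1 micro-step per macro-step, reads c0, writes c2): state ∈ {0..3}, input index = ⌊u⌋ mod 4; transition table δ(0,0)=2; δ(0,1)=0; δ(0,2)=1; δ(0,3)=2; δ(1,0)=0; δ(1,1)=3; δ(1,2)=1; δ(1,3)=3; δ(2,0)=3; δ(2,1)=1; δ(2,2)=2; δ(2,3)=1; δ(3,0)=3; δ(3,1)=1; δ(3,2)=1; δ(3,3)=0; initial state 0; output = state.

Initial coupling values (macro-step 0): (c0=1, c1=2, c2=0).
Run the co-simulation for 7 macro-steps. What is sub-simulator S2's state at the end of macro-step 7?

S2 state at macro-step 7 = 3

macro 1: S0 reads c0=1 → after 1×micro: -1; S1 reads c2=0 → after 1×micro: -2; S2 reads c0=-1 → after 1×micro: 2 ⇒ (c0=-1, c1=-2, c2=2)
macro 2: S0 reads c0=-1 → after 1×micro: 2; S1 reads c2=2 → after 1×micro: 0; S2 reads c0=2 → after 1×micro: 2 ⇒ (c0=2, c1=0, c2=2)
macro 3: S0 reads c0=2 → after 1×micro: -1; S1 reads c2=2 → after 1×micro: 0; S2 reads c0=-1 → after 1×micro: 1 ⇒ (c0=-1, c1=0, c2=1)
macro 4: S0 reads c0=-1 → after 1×micro: 2; S1 reads c2=1 → after 1×micro: 4; S2 reads c0=2 → after 1×micro: 1 ⇒ (c0=2, c1=4, c2=1)
macro 5: S0 reads c0=2 → after 1×micro: -1; S1 reads c2=1 → after 1×micro: 4; S2 reads c0=-1 → after 1×micro: 3 ⇒ (c0=-1, c1=4, c2=3)
macro 6: S0 reads c0=-1 → after 1×micro: 2; S1 reads c2=3 → after 1×micro: -2; S2 reads c0=2 → after 1×micro: 1 ⇒ (c0=2, c1=-2, c2=1)
macro 7: S0 reads c0=2 → after 1×micro: -1; S1 reads c2=1 → after 1×micro: 4; S2 reads c0=-1 → after 1×micro: 3 ⇒ (c0=-1, c1=4, c2=3)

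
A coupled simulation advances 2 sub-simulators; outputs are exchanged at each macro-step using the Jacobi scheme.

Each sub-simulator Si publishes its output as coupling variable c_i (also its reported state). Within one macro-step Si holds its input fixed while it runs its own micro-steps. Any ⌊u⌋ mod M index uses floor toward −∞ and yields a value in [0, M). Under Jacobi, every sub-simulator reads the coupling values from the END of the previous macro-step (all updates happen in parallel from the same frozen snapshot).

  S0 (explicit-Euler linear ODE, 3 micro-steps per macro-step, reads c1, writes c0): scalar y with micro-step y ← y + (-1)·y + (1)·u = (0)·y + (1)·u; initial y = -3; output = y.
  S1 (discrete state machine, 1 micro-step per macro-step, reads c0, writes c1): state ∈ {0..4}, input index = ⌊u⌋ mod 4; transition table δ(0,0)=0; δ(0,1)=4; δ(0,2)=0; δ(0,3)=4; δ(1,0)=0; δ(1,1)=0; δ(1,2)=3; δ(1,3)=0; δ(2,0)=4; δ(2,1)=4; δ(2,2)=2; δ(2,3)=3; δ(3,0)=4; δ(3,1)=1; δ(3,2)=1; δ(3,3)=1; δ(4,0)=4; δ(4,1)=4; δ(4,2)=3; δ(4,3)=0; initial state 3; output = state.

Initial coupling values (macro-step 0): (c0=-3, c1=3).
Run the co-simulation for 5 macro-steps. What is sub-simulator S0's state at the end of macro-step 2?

macro 1: S0 reads c1=3 → after 3×micro: 3; S1 reads c0=-3 → after 1×micro: 1 ⇒ (c0=3, c1=1)
macro 2: S0 reads c1=1 → after 3×micro: 1; S1 reads c0=3 → after 1×micro: 0 ⇒ (c0=1, c1=0)
macro 3: S0 reads c1=0 → after 3×micro: 0; S1 reads c0=1 → after 1×micro: 4 ⇒ (c0=0, c1=4)
macro 4: S0 reads c1=4 → after 3×micro: 4; S1 reads c0=0 → after 1×micro: 4 ⇒ (c0=4, c1=4)
macro 5: S0 reads c1=4 → after 3×micro: 4; S1 reads c0=4 → after 1×micro: 4 ⇒ (c0=4, c1=4)

S0 state at macro-step 2 = 1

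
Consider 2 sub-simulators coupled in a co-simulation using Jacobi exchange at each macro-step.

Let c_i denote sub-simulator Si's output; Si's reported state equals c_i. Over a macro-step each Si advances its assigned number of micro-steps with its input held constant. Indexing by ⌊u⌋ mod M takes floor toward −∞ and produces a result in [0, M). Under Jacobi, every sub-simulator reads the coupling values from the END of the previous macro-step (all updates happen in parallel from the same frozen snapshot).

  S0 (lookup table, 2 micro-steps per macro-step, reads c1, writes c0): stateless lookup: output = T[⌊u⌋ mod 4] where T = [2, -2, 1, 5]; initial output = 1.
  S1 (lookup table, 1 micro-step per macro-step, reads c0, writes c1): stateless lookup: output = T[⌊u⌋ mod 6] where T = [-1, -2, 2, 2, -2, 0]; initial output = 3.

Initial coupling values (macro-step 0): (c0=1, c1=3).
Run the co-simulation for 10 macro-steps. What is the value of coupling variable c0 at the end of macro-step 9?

c0 at macro-step 9 = 1

macro 1: S0 reads c1=3 → after 2×micro: 5; S1 reads c0=1 → after 1×micro: -2 ⇒ (c0=5, c1=-2)
macro 2: S0 reads c1=-2 → after 2×micro: 1; S1 reads c0=5 → after 1×micro: 0 ⇒ (c0=1, c1=0)
macro 3: S0 reads c1=0 → after 2×micro: 2; S1 reads c0=1 → after 1×micro: -2 ⇒ (c0=2, c1=-2)
macro 4: S0 reads c1=-2 → after 2×micro: 1; S1 reads c0=2 → after 1×micro: 2 ⇒ (c0=1, c1=2)
macro 5: S0 reads c1=2 → after 2×micro: 1; S1 reads c0=1 → after 1×micro: -2 ⇒ (c0=1, c1=-2)
macro 6: S0 reads c1=-2 → after 2×micro: 1; S1 reads c0=1 → after 1×micro: -2 ⇒ (c0=1, c1=-2)
macro 7: S0 reads c1=-2 → after 2×micro: 1; S1 reads c0=1 → after 1×micro: -2 ⇒ (c0=1, c1=-2)
macro 8: S0 reads c1=-2 → after 2×micro: 1; S1 reads c0=1 → after 1×micro: -2 ⇒ (c0=1, c1=-2)
macro 9: S0 reads c1=-2 → after 2×micro: 1; S1 reads c0=1 → after 1×micro: -2 ⇒ (c0=1, c1=-2)
macro 10: S0 reads c1=-2 → after 2×micro: 1; S1 reads c0=1 → after 1×micro: -2 ⇒ (c0=1, c1=-2)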